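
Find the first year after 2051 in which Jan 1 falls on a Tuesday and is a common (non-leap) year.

2058

Jan 1 advances by 2 weekdays after a leap year and by 1 after a common year.
2051: Jan 1 is Sunday.
2052: Monday (leap)
2053: Wednesday
2054: Thursday
2055: Friday
2056: Saturday (leap)
2057: Monday
2058: Tuesday
2058 begins on a Tuesday and is a common year.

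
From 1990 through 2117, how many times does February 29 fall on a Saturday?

Leap years in 1990–2117: 31 of them.
Feb 29 weekday advances by 5 (mod 7) from one leap year to the next four years later (or differs when a century non-leap intervenes).
Leap-day weekdays: 1992:Sat✓ 1996:Thu 2000:Tue 2004:Sun 2008:Fri 2012:Wed 2016:Mon 2020:Sat✓ 2024:Thu 2028:Tue 2032:Sun 2036:Fri 2040:Wed …(5 more)… 2064:Fri 2068:Wed 2072:Mon 2076:Sat✓ 2080:Thu 2084:Tue 2088:Sun 2092:Fri 2096:Wed 2104:Fri 2108:Wed 2112:Mon 2116:Sat✓
Saturday: 1992, 2020, 2048, 2076, 2116 → 5.

5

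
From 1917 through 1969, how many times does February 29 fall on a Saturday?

2

Leap years in 1917–1969: 13 of them.
Feb 29 weekday advances by 5 (mod 7) from one leap year to the next four years later (or differs when a century non-leap intervenes).
Leap-day weekdays: 1920:Sun 1924:Fri 1928:Wed 1932:Mon 1936:Sat✓ 1940:Thu 1944:Tue 1948:Sun 1952:Fri 1956:Wed 1960:Mon 1964:Sat✓ 1968:Thu
Saturday: 1936, 1964 → 2.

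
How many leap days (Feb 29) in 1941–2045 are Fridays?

4

Leap years in 1941–2045: 26 of them.
Feb 29 weekday advances by 5 (mod 7) from one leap year to the next four years later (or differs when a century non-leap intervenes).
Leap-day weekdays: 1944:Tue 1948:Sun 1952:Fri✓ 1956:Wed 1960:Mon 1964:Sat 1968:Thu 1972:Tue 1976:Sun 1980:Fri✓ 1984:Wed 1988:Mon 1992:Sat 1996:Thu 2000:Tue 2004:Sun 2008:Fri✓ 2012:Wed 2016:Mon 2020:Sat 2024:Thu 2028:Tue 2032:Sun 2036:Fri✓ 2040:Wed 2044:Mon
Friday: 1952, 1980, 2008, 2036 → 4.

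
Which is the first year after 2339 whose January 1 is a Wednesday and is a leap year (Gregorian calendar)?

Jan 1 advances by 2 weekdays after a leap year and by 1 after a common year.
2339: Jan 1 is Sunday.
2340: Monday (leap)
2341: Wednesday
2342: Thursday
2343: Friday
2344: Saturday (leap)
2345: Monday
2346: Tuesday
2347: Wednesday
2348: Thursday (leap)
2349: Saturday
2350: Sunday
2351: Monday
2352: Tuesday (leap)
2353: Thursday
2354: Friday
2355: Saturday
2356: Sunday (leap)
2357: Tuesday
2358: Wednesday
2359: Thursday
2360: Friday (leap)
2361: Sunday
2362: Monday
2363: Tuesday
2364: Wednesday (leap)
2364 begins on a Wednesday and is a leap year.

2364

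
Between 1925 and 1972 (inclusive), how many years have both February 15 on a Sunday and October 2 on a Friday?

Check each year's weekday for February 15 and October 2:
  1925: Sun/Fri ✓  1926: Mon/Sat  1927: Tue/Sun  1928: Wed/Tue  1929: Fri/Wed  1930: Sat/Thu  1931: Sun/Fri ✓  1932: Mon/Sun  1933: Wed/Mon  1934: Thu/Tue  1935: Fri/Wed  1936: Sat/Fri  1937: Mon/Sat  1938: Tue/Sun  …(20 more)…  1959: Sun/Fri ✓  1960: Mon/Sun  1961: Wed/Mon  1962: Thu/Tue  1963: Fri/Wed  1964: Sat/Fri  1965: Mon/Sat  1966: Tue/Sun  1967: Wed/Mon  1968: Thu/Wed  1969: Sat/Thu  1970: Sun/Fri ✓  1971: Mon/Sat  1972: Tue/Mon
Both conditions hold in: 1925, 1931, 1942, 1953, 1959, 1970 — 6.

6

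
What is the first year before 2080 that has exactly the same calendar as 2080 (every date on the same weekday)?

2052

Two years share a calendar iff Jan 1 falls on the same weekday and both are leap or both are common. 2080: Jan 1 is Monday, leap year.
2079: Jan 1 Sunday, common
2078: Jan 1 Saturday, common
2077: Jan 1 Friday, common
2076: Jan 1 Wednesday, leap
2075: Jan 1 Tuesday, common
2074: Jan 1 Monday, common
2073: Jan 1 Sunday, common
2072: Jan 1 Friday, leap
2071: Jan 1 Thursday, common
2070: Jan 1 Wednesday, common
2069: Jan 1 Tuesday, common
2068: Jan 1 Sunday, leap
2067: Jan 1 Saturday, common
2066: Jan 1 Friday, common
2065: Jan 1 Thursday, common
2064: Jan 1 Tuesday, leap
2063: Jan 1 Monday, common
2062: Jan 1 Sunday, common
2061: Jan 1 Saturday, common
2060: Jan 1 Thursday, leap
2059: Jan 1 Wednesday, common
2058: Jan 1 Tuesday, common
2057: Jan 1 Monday, common
2056: Jan 1 Saturday, leap
2055: Jan 1 Friday, common
2054: Jan 1 Thursday, common
2053: Jan 1 Wednesday, common
2052: Jan 1 Monday, leap
2052 matches on both conditions.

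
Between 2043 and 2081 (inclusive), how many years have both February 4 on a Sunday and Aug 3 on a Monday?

Check each year's weekday for February 4 and Aug 3:
  2043: Wed/Mon  2044: Thu/Wed  2045: Sat/Thu  2046: Sun/Fri  2047: Mon/Sat  2048: Tue/Mon  2049: Thu/Tue  2050: Fri/Wed  2051: Sat/Thu  2052: Sun/Sat  2053: Tue/Sun  2054: Wed/Mon  2055: Thu/Tue  2056: Fri/Thu  …(11 more)…  2068: Sat/Fri  2069: Mon/Sat  2070: Tue/Sun  2071: Wed/Mon  2072: Thu/Wed  2073: Sat/Thu  2074: Sun/Fri  2075: Mon/Sat  2076: Tue/Mon  2077: Thu/Tue  2078: Fri/Wed  2079: Sat/Thu  2080: Sun/Sat  2081: Tue/Sun
Both conditions hold in: no year — 0.

0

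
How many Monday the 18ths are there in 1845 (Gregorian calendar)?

Check the 18th of each month of 1845: Jan 18: Sat, Feb 18: Tue, Mar 18: Tue, Apr 18: Fri, May 18: Sun, Jun 18: Wed, Jul 18: Fri, Aug 18: Mon, Sep 18: Thu, Oct 18: Sat, Nov 18: Tue, Dec 18: Thu.
Monday occurs in August — 1 month.

1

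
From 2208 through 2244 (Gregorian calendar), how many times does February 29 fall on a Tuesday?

1

Leap years in 2208–2244: 10 of them.
Feb 29 weekday advances by 5 (mod 7) from one leap year to the next four years later (or differs when a century non-leap intervenes).
Leap-day weekdays: 2208:Mon 2212:Sat 2216:Thu 2220:Tue✓ 2224:Sun 2228:Fri 2232:Wed 2236:Mon 2240:Sat 2244:Thu
Tuesday: 2220 → 1.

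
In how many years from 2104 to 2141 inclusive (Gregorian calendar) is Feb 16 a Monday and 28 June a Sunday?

5

Check each year's weekday for Feb 16 and 28 June:
  2104: Sat/Sat  2105: Mon/Sun ✓  2106: Tue/Mon  2107: Wed/Tue  2108: Thu/Thu  2109: Sat/Fri  2110: Sun/Sat  2111: Mon/Sun ✓  2112: Tue/Tue  2113: Thu/Wed  2114: Fri/Thu  2115: Sat/Fri  2116: Sun/Sun  2117: Tue/Mon  …(10 more)…  2128: Mon/Mon  2129: Wed/Tue  2130: Thu/Wed  2131: Fri/Thu  2132: Sat/Sat  2133: Mon/Sun ✓  2134: Tue/Mon  2135: Wed/Tue  2136: Thu/Thu  2137: Sat/Fri  2138: Sun/Sat  2139: Mon/Sun ✓  2140: Tue/Tue  2141: Thu/Wed
Both conditions hold in: 2105, 2111, 2122, 2133, 2139 — 5.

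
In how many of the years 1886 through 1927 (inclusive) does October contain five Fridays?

17

October has 31 days; it has five Fridays when Friday falls among the first (month-length − 28) days — i.e. when October 1 is one of Friday/Thursday/Wednesday.
October 1 by year: 1886:Fri✓ 1887:Sat 1888:Mon 1889:Tue 1890:Wed✓ 1891:Thu✓ 1892:Sat 1893:Sun 1894:Mon 1895:Tue 1896:Thu✓ 1897:Fri✓ 1898:Sat 1899:Sun 1900:Mon …(12 more)… 1913:Wed✓ 1914:Thu✓ 1915:Fri✓ 1916:Sun 1917:Mon 1918:Tue 1919:Wed✓ 1920:Fri✓ 1921:Sat 1922:Sun 1923:Mon 1924:Wed✓ 1925:Thu✓ 1926:Fri✓ 1927:Sat
Years with five Fridays: 1886, 1890, 1891, 1896, 1897, 1902, 1903, 1908, 1909, 1913, 1914, 1915, 1919, 1920, 1924, 1925, 1926 → 17.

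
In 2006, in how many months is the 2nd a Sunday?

2

Check the 2nd of each month of 2006: Jan 2: Mon, Feb 2: Thu, Mar 2: Thu, Apr 2: Sun, May 2: Tue, Jun 2: Fri, Jul 2: Sun, Aug 2: Wed, Sep 2: Sat, Oct 2: Mon, Nov 2: Thu, Dec 2: Sat.
Sunday occurs in April, July — 2 months.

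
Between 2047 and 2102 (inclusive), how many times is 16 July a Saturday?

8

Track 16 July's weekday year by year (advancing +1, or +2 across a Feb 29):
  2047: Tue  2048: Thu (+2)  2049: Fri (+1)  2050: Sat (+1) ✓  2051: Sun (+1)
  2052: Tue (+2)  2053: Wed (+1)  2054: Thu (+1)  2055: Fri (+1)  2056: Sun (+2)
  2057: Mon (+1)  2058: Tue (+1)  2059: Wed (+1)  2060: Fri (+2)  … (28 more years) …
  2089: Sat (+1) ✓  2090: Sun (+1)  2091: Mon (+1)  2092: Wed (+2)  2093: Thu (+1)
  2094: Fri (+1)  2095: Sat (+1) ✓  2096: Mon (+2)  2097: Tue (+1)  2098: Wed (+1)
  2099: Thu (+1)  2100: Fri (+1)  2101: Sat (+1) ✓  2102: Sun (+1)
Saturday years: 2050, 2061, 2067, 2072, 2078, 2089, 2095, 2101 — 8 in total.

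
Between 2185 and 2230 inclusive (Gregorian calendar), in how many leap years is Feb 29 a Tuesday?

1

Leap years in 2185–2230: 10 of them.
Feb 29 weekday advances by 5 (mod 7) from one leap year to the next four years later (or differs when a century non-leap intervenes).
Leap-day weekdays: 2188:Fri 2192:Wed 2196:Mon 2204:Wed 2208:Mon 2212:Sat 2216:Thu 2220:Tue✓ 2224:Sun 2228:Fri
Tuesday: 2220 → 1.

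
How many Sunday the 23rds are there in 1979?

2

Check the 23rd of each month of 1979: Jan 23: Tue, Feb 23: Fri, Mar 23: Fri, Apr 23: Mon, May 23: Wed, Jun 23: Sat, Jul 23: Mon, Aug 23: Thu, Sep 23: Sun, Oct 23: Tue, Nov 23: Fri, Dec 23: Sun.
Sunday occurs in September, December — 2 months.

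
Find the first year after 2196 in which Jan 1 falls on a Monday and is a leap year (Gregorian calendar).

Jan 1 advances by 2 weekdays after a leap year and by 1 after a common year.
2196: Jan 1 is Friday (leap).
2197: Sunday
2198: Monday
2199: Tuesday
2200: Wednesday
2201: Thursday
2202: Friday
2203: Saturday
2204: Sunday (leap)
2205: Tuesday
2206: Wednesday
2207: Thursday
2208: Friday (leap)
2209: Sunday
2210: Monday
2211: Tuesday
2212: Wednesday (leap)
2213: Friday
2214: Saturday
2215: Sunday
2216: Monday (leap)
2216 begins on a Monday and is a leap year.

2216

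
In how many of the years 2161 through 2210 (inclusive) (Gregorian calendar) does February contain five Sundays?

1

February has 28 days (29 in leap years); it has five Sundays when Sunday falls among the first (month-length − 28) days — i.e. when February 1 is Sunday in a leap year (never in a common year).
February 1 by year: 2161:Sun 2162:Mon 2163:Tue 2164:Wed 2165:Fri 2166:Sat 2167:Sun 2168:Mon 2169:Wed 2170:Thu 2171:Fri 2172:Sat 2173:Mon 2174:Tue 2175:Wed …(20 more)… 2196:Mon 2197:Wed 2198:Thu 2199:Fri 2200:Sat 2201:Sun 2202:Mon 2203:Tue 2204:Wed 2205:Fri 2206:Sat 2207:Sun 2208:Mon 2209:Wed 2210:Thu
Years with five Sundays: 2184 → 1.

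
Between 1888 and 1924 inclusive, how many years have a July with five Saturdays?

15

July has 31 days; it has five Saturdays when Saturday falls among the first (month-length − 28) days — i.e. when July 1 is one of Saturday/Friday/Thursday.
July 1 by year: 1888:Sun 1889:Mon 1890:Tue 1891:Wed 1892:Fri✓ 1893:Sat✓ 1894:Sun 1895:Mon 1896:Wed 1897:Thu✓ 1898:Fri✓ 1899:Sat✓ 1900:Sun 1901:Mon 1902:Tue …(7 more)… 1910:Fri✓ 1911:Sat✓ 1912:Mon 1913:Tue 1914:Wed 1915:Thu✓ 1916:Sat✓ 1917:Sun 1918:Mon 1919:Tue 1920:Thu✓ 1921:Fri✓ 1922:Sat✓ 1923:Sun 1924:Tue
Years with five Saturdays: 1892, 1893, 1897, 1898, 1899, 1904, 1905, 1909, 1910, 1911, 1915, 1916, 1920, 1921, 1922 → 15.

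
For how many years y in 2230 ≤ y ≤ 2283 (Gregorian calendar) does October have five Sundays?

October has 31 days; it has five Sundays when Sunday falls among the first (month-length − 28) days — i.e. when October 1 is one of Sunday/Saturday/Friday.
October 1 by year: 2230:Fri✓ 2231:Sat✓ 2232:Mon 2233:Tue 2234:Wed 2235:Thu 2236:Sat✓ 2237:Sun✓ 2238:Mon 2239:Tue 2240:Thu 2241:Fri✓ 2242:Sat✓ 2243:Sun✓ 2244:Tue …(24 more)… 2269:Fri✓ 2270:Sat✓ 2271:Sun✓ 2272:Tue 2273:Wed 2274:Thu 2275:Fri✓ 2276:Sun✓ 2277:Mon 2278:Tue 2279:Wed 2280:Fri✓ 2281:Sat✓ 2282:Sun✓ 2283:Mon
Years with five Sundays: 2230, 2231, 2236, 2237, 2241, 2242, 2243, 2247, 2248, 2252, 2253, 2254, 2258, 2259, 2264, 2265, 2269, 2270, 2271, 2275, 2276, 2280, 2281, 2282 → 24.

24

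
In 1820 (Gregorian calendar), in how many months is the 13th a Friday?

1

Check the 13th of each month of 1820: Jan 13: Thu, Feb 13: Sun, Mar 13: Mon, Apr 13: Thu, May 13: Sat, Jun 13: Tue, Jul 13: Thu, Aug 13: Sun, Sep 13: Wed, Oct 13: Fri, Nov 13: Mon, Dec 13: Wed.
Friday occurs in October — 1 month.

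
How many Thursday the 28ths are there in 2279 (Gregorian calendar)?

1

Check the 28th of each month of 2279: Jan 28: Tue, Feb 28: Fri, Mar 28: Fri, Apr 28: Mon, May 28: Wed, Jun 28: Sat, Jul 28: Mon, Aug 28: Thu, Sep 28: Sun, Oct 28: Tue, Nov 28: Fri, Dec 28: Sun.
Thursday occurs in August — 1 month.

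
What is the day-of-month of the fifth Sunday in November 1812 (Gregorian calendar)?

29

November 1, 1812 is a Sunday, so the first Sunday is the 1st.
The fifth Sunday is 1 + 28 = 29.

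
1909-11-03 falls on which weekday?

Wednesday

January 1, 1909 is a Friday.
November 3 is day 307 of the year, i.e. 306 days after Jan 1.
306 mod 7 = 5, so advance 5 weekdays from Friday: Wednesday.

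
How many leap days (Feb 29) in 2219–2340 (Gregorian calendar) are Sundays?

Leap years in 2219–2340: 30 of them.
Feb 29 weekday advances by 5 (mod 7) from one leap year to the next four years later (or differs when a century non-leap intervenes).
Leap-day weekdays: 2220:Tue 2224:Sun✓ 2228:Fri 2232:Wed 2236:Mon 2240:Sat 2244:Thu 2248:Tue 2252:Sun✓ 2256:Fri 2260:Wed 2264:Mon 2268:Sat …(4 more)… 2288:Wed 2292:Mon 2296:Sat 2304:Mon 2308:Sat 2312:Thu 2316:Tue 2320:Sun✓ 2324:Fri 2328:Wed 2332:Mon 2336:Sat 2340:Thu
Sunday: 2224, 2252, 2280, 2320 → 4.

4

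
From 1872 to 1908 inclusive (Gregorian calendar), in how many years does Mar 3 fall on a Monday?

5

Track Mar 3's weekday year by year (advancing +1, or +2 across a Feb 29):
  1872: Sun  1873: Mon (+1) ✓  1874: Tue (+1)  1875: Wed (+1)  1876: Fri (+2)
  1877: Sat (+1)  1878: Sun (+1)  1879: Mon (+1) ✓  1880: Wed (+2)  1881: Thu (+1)
  1882: Fri (+1)  1883: Sat (+1)  1884: Mon (+2) ✓  1885: Tue (+1)  … (9 more years) …
  1895: Sun (+1)  1896: Tue (+2)  1897: Wed (+1)  1898: Thu (+1)  1899: Fri (+1)
  1900: Sat (+1)  1901: Sun (+1)  1902: Mon (+1) ✓  1903: Tue (+1)  1904: Thu (+2)
  1905: Fri (+1)  1906: Sat (+1)  1907: Sun (+1)  1908: Tue (+2)
Monday years: 1873, 1879, 1884, 1890, 1902 — 5 in total.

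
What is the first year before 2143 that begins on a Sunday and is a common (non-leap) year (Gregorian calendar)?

2141

Jan 1 advances by 2 weekdays after a leap year and by 1 after a common year.
2143: Jan 1 is Tuesday.
2142: Monday
2141: Sunday
2141 begins on a Sunday and is a common year.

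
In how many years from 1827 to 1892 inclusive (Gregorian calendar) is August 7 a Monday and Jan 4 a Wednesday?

6

Check each year's weekday for August 7 and Jan 4:
  1827: Tue/Thu  1828: Thu/Fri  1829: Fri/Sun  1830: Sat/Mon  1831: Sun/Tue  1832: Tue/Wed  1833: Wed/Fri  1834: Thu/Sat  1835: Fri/Sun  1836: Sun/Mon  1837: Mon/Wed ✓  1838: Tue/Thu  1839: Wed/Fri  1840: Fri/Sat  …(38 more)…  1879: Thu/Sat  1880: Sat/Sun  1881: Sun/Tue  1882: Mon/Wed ✓  1883: Tue/Thu  1884: Thu/Fri  1885: Fri/Sun  1886: Sat/Mon  1887: Sun/Tue  1888: Tue/Wed  1889: Wed/Fri  1890: Thu/Sat  1891: Fri/Sun  1892: Sun/Mon
Both conditions hold in: 1837, 1843, 1854, 1865, 1871, 1882 — 6.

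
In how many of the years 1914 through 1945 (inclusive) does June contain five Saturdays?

June has 30 days; it has five Saturdays when Saturday falls among the first (month-length − 28) days — i.e. when June 1 is one of Saturday/Friday.
June 1 by year: 1914:Mon 1915:Tue 1916:Thu 1917:Fri✓ 1918:Sat✓ 1919:Sun 1920:Tue 1921:Wed 1922:Thu 1923:Fri✓ 1924:Sun 1925:Mon 1926:Tue 1927:Wed 1928:Fri✓ 1929:Sat✓ 1930:Sun 1931:Mon 1932:Wed 1933:Thu 1934:Fri✓ 1935:Sat✓ 1936:Mon 1937:Tue 1938:Wed 1939:Thu 1940:Sat✓ 1941:Sun 1942:Mon 1943:Tue 1944:Thu 1945:Fri✓
Years with five Saturdays: 1917, 1918, 1923, 1928, 1929, 1934, 1935, 1940, 1945 → 9.

9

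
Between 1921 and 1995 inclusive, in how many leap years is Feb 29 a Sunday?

2

Leap years in 1921–1995: 18 of them.
Feb 29 weekday advances by 5 (mod 7) from one leap year to the next four years later (or differs when a century non-leap intervenes).
Leap-day weekdays: 1924:Fri 1928:Wed 1932:Mon 1936:Sat 1940:Thu 1944:Tue 1948:Sun✓ 1952:Fri 1956:Wed 1960:Mon 1964:Sat 1968:Thu 1972:Tue 1976:Sun✓ 1980:Fri 1984:Wed 1988:Mon 1992:Sat
Sunday: 1948, 1976 → 2.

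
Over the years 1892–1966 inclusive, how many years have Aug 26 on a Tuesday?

9

Track Aug 26's weekday year by year (advancing +1, or +2 across a Feb 29):
  1892: Fri  1893: Sat (+1)  1894: Sun (+1)  1895: Mon (+1)  1896: Wed (+2)
  1897: Thu (+1)  1898: Fri (+1)  1899: Sat (+1)  1900: Sun (+1)  1901: Mon (+1)
  1902: Tue (+1) ✓  1903: Wed (+1)  1904: Fri (+2)  1905: Sat (+1)  … (47 more years) …
  1953: Wed (+1)  1954: Thu (+1)  1955: Fri (+1)  1956: Sun (+2)  1957: Mon (+1)
  1958: Tue (+1) ✓  1959: Wed (+1)  1960: Fri (+2)  1961: Sat (+1)  1962: Sun (+1)
  1963: Mon (+1)  1964: Wed (+2)  1965: Thu (+1)  1966: Fri (+1)
Tuesday years: 1902, 1913, 1919, 1924, 1930, 1941, 1947, 1952, 1958 — 9 in total.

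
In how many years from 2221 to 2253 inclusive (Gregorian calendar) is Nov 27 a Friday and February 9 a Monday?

Check each year's weekday for Nov 27 and February 9:
  2221: Tue/Fri  2222: Wed/Sat  2223: Thu/Sun  2224: Sat/Mon  2225: Sun/Wed  2226: Mon/Thu  2227: Tue/Fri  2228: Thu/Sat  2229: Fri/Mon ✓  2230: Sat/Tue  2231: Sun/Wed  2232: Tue/Thu  2233: Wed/Sat  2234: Thu/Sun  …(5 more)…  2240: Fri/Sun  2241: Sat/Tue  2242: Sun/Wed  2243: Mon/Thu  2244: Wed/Fri  2245: Thu/Sun  2246: Fri/Mon ✓  2247: Sat/Tue  2248: Mon/Wed  2249: Tue/Fri  2250: Wed/Sat  2251: Thu/Sun  2252: Sat/Mon  2253: Sun/Wed
Both conditions hold in: 2229, 2235, 2246 — 3.

3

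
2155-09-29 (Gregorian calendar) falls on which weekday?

Monday

January 1, 2155 is a Wednesday.
September 29 is day 272 of the year, i.e. 271 days after Jan 1.
271 mod 7 = 5, so advance 5 weekdays from Wednesday: Monday.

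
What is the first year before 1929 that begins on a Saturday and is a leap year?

1916

Jan 1 advances by 2 weekdays after a leap year and by 1 after a common year.
1929: Jan 1 is Tuesday.
1928: Sunday (leap)
1927: Saturday
1926: Friday
1925: Thursday
1924: Tuesday (leap)
1923: Monday
1922: Sunday
1921: Saturday
1920: Thursday (leap)
1919: Wednesday
1918: Tuesday
1917: Monday
1916: Saturday (leap)
1916 begins on a Saturday and is a leap year.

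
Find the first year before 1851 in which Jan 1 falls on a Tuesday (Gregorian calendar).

1850

Jan 1 advances by 2 weekdays after a leap year and by 1 after a common year.
1851: Jan 1 is Wednesday.
1850: Tuesday
1850 begins on a Tuesday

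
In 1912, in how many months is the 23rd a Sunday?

Check the 23rd of each month of 1912: Jan 23: Tue, Feb 23: Fri, Mar 23: Sat, Apr 23: Tue, May 23: Thu, Jun 23: Sun, Jul 23: Tue, Aug 23: Fri, Sep 23: Mon, Oct 23: Wed, Nov 23: Sat, Dec 23: Mon.
Sunday occurs in June — 1 month.

1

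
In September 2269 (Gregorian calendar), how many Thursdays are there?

September 2269 has 30 days and begins on Wednesday.
The first Thursday is September 2.
Thursdays fall on 2, 9, 16, 23, 30 — that's 5.

5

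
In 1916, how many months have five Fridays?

4

A month of length L has five Fridays iff its first Friday is on day ≤ L−28 (so day 1–3 in a 31-day month, 1–2 in a 30-day month, day 1 in a leap February).
Checking each month of 1916: Jan starts Sat (31d); Feb starts Tue (29d); Mar starts Wed (31d) ✓; Apr starts Sat (30d); May starts Mon (31d); Jun starts Thu (30d) ✓; Jul starts Sat (31d); Aug starts Tue (31d); Sep starts Fri (30d) ✓; Oct starts Sun (31d); Nov starts Wed (30d); Dec starts Fri (31d) ✓.
Five-Friday months: March, June, September, December → 4.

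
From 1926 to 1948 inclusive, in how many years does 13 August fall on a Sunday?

Track 13 August's weekday year by year (advancing +1, or +2 across a Feb 29):
  1926: Fri  1927: Sat (+1)  1928: Mon (+2)  1929: Tue (+1)  1930: Wed (+1)
  1931: Thu (+1)  1932: Sat (+2)  1933: Sun (+1) ✓  1934: Mon (+1)  1935: Tue (+1)
  1936: Thu (+2)  1937: Fri (+1)  1938: Sat (+1)  1939: Sun (+1) ✓  1940: Tue (+2)
  1941: Wed (+1)  1942: Thu (+1)  1943: Fri (+1)  1944: Sun (+2) ✓  1945: Mon (+1)
  1946: Tue (+1)  1947: Wed (+1)  1948: Fri (+2)
Sunday years: 1933, 1939, 1944 — 3 in total.

3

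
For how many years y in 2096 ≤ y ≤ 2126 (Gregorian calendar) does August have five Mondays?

13

August has 31 days; it has five Mondays when Monday falls among the first (month-length − 28) days — i.e. when August 1 is one of Monday/Sunday/Saturday.
August 1 by year: 2096:Wed 2097:Thu 2098:Fri 2099:Sat✓ 2100:Sun✓ 2101:Mon✓ 2102:Tue 2103:Wed 2104:Fri 2105:Sat✓ 2106:Sun✓ 2107:Mon✓ 2108:Wed 2109:Thu 2110:Fri 2111:Sat✓ 2112:Mon✓ 2113:Tue 2114:Wed 2115:Thu 2116:Sat✓ 2117:Sun✓ 2118:Mon✓ 2119:Tue 2120:Thu 2121:Fri 2122:Sat✓ 2123:Sun✓ 2124:Tue 2125:Wed 2126:Thu
Years with five Mondays: 2099, 2100, 2101, 2105, 2106, 2107, 2111, 2112, 2116, 2117, 2118, 2122, 2123 → 13.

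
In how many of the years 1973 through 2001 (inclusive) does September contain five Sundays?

9

September has 30 days; it has five Sundays when Sunday falls among the first (month-length − 28) days — i.e. when September 1 is one of Sunday/Saturday.
September 1 by year: 1973:Sat✓ 1974:Sun✓ 1975:Mon 1976:Wed 1977:Thu 1978:Fri 1979:Sat✓ 1980:Mon 1981:Tue 1982:Wed 1983:Thu 1984:Sat✓ 1985:Sun✓ 1986:Mon 1987:Tue 1988:Thu 1989:Fri 1990:Sat✓ 1991:Sun✓ 1992:Tue 1993:Wed 1994:Thu 1995:Fri 1996:Sun✓ 1997:Mon 1998:Tue 1999:Wed 2000:Fri 2001:Sat✓
Years with five Sundays: 1973, 1974, 1979, 1984, 1985, 1990, 1991, 1996, 2001 → 9.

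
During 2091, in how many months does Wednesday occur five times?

4

A month of length L has five Wednesdays iff its first Wednesday is on day ≤ L−28 (so day 1–3 in a 31-day month, 1–2 in a 30-day month, day 1 in a leap February).
Checking each month of 2091: Jan starts Mon (31d) ✓; Feb starts Thu (28d); Mar starts Thu (31d); Apr starts Sun (30d); May starts Tue (31d) ✓; Jun starts Fri (30d); Jul starts Sun (31d); Aug starts Wed (31d) ✓; Sep starts Sat (30d); Oct starts Mon (31d) ✓; Nov starts Thu (30d); Dec starts Sat (31d).
Five-Wednesday months: January, May, August, October → 4.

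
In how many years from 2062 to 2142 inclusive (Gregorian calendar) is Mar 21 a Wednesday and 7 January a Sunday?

Check each year's weekday for Mar 21 and 7 January:
  2062: Tue/Sat  2063: Wed/Sun ✓  2064: Fri/Mon  2065: Sat/Wed  2066: Sun/Thu  2067: Mon/Fri  2068: Wed/Sat  2069: Thu/Mon  2070: Fri/Tue  2071: Sat/Wed  2072: Mon/Thu  2073: Tue/Sat  2074: Wed/Sun ✓  2075: Thu/Mon  …(53 more)…  2129: Mon/Fri  2130: Tue/Sat  2131: Wed/Sun ✓  2132: Fri/Mon  2133: Sat/Wed  2134: Sun/Thu  2135: Mon/Fri  2136: Wed/Sat  2137: Thu/Mon  2138: Fri/Tue  2139: Sat/Wed  2140: Mon/Thu  2141: Tue/Sat  2142: Wed/Sun ✓
Both conditions hold in: 2063, 2074, 2085, 2091, 2103, 2114, 2125, 2131, 2142 — 9.

9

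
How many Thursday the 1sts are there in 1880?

3

Check the 1st of each month of 1880: Jan 1: Thu, Feb 1: Sun, Mar 1: Mon, Apr 1: Thu, May 1: Sat, Jun 1: Tue, Jul 1: Thu, Aug 1: Sun, Sep 1: Wed, Oct 1: Fri, Nov 1: Mon, Dec 1: Wed.
Thursday occurs in January, April, July — 3 months.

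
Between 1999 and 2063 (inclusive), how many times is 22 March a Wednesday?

10

Track 22 March's weekday year by year (advancing +1, or +2 across a Feb 29):
  1999: Mon  2000: Wed (+2) ✓  2001: Thu (+1)  2002: Fri (+1)  2003: Sat (+1)
  2004: Mon (+2)  2005: Tue (+1)  2006: Wed (+1) ✓  2007: Thu (+1)  2008: Sat (+2)
  2009: Sun (+1)  2010: Mon (+1)  2011: Tue (+1)  2012: Thu (+2)  … (37 more years) …
  2050: Tue (+1)  2051: Wed (+1) ✓  2052: Fri (+2)  2053: Sat (+1)  2054: Sun (+1)
  2055: Mon (+1)  2056: Wed (+2) ✓  2057: Thu (+1)  2058: Fri (+1)  2059: Sat (+1)
  2060: Mon (+2)  2061: Tue (+1)  2062: Wed (+1) ✓  2063: Thu (+1)
Wednesday years: 2000, 2006, 2017, 2023, 2028, 2034, 2045, 2051, 2056, 2062 — 10 in total.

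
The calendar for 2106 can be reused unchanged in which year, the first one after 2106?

2117

Two years share a calendar iff Jan 1 falls on the same weekday and both are leap or both are common. 2106: Jan 1 is Friday, common year.
2107: Jan 1 Saturday, common
2108: Jan 1 Sunday, leap
2109: Jan 1 Tuesday, common
2110: Jan 1 Wednesday, common
2111: Jan 1 Thursday, common
2112: Jan 1 Friday, leap
2113: Jan 1 Sunday, common
2114: Jan 1 Monday, common
2115: Jan 1 Tuesday, common
2116: Jan 1 Wednesday, leap
2117: Jan 1 Friday, common
2117 matches on both conditions.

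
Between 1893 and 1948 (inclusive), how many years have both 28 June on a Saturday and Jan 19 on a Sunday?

6

Check each year's weekday for 28 June and Jan 19:
  1893: Wed/Thu  1894: Thu/Fri  1895: Fri/Sat  1896: Sun/Sun  1897: Mon/Tue  1898: Tue/Wed  1899: Wed/Thu  1900: Thu/Fri  1901: Fri/Sat  1902: Sat/Sun ✓  1903: Sun/Mon  1904: Tue/Tue  1905: Wed/Thu  1906: Thu/Fri  …(28 more)…  1935: Fri/Sat  1936: Sun/Sun  1937: Mon/Tue  1938: Tue/Wed  1939: Wed/Thu  1940: Fri/Fri  1941: Sat/Sun ✓  1942: Sun/Mon  1943: Mon/Tue  1944: Wed/Wed  1945: Thu/Fri  1946: Fri/Sat  1947: Sat/Sun ✓  1948: Mon/Mon
Both conditions hold in: 1902, 1913, 1919, 1930, 1941, 1947 — 6.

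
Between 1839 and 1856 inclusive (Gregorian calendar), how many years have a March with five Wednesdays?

March has 31 days; it has five Wednesdays when Wednesday falls among the first (month-length − 28) days — i.e. when March 1 is one of Wednesday/Tuesday/Monday.
March 1 by year: 1839:Fri 1840:Sun 1841:Mon✓ 1842:Tue✓ 1843:Wed✓ 1844:Fri 1845:Sat 1846:Sun 1847:Mon✓ 1848:Wed✓ 1849:Thu 1850:Fri 1851:Sat 1852:Mon✓ 1853:Tue✓ 1854:Wed✓ 1855:Thu 1856:Sat
Years with five Wednesdays: 1841, 1842, 1843, 1847, 1848, 1852, 1853, 1854 → 8.

8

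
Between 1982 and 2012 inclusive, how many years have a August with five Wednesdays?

August has 31 days; it has five Wednesdays when Wednesday falls among the first (month-length − 28) days — i.e. when August 1 is one of Wednesday/Tuesday/Monday.
August 1 by year: 1982:Sun 1983:Mon✓ 1984:Wed✓ 1985:Thu 1986:Fri 1987:Sat 1988:Mon✓ 1989:Tue✓ 1990:Wed✓ 1991:Thu 1992:Sat 1993:Sun 1994:Mon✓ 1995:Tue✓ 1996:Thu 1997:Fri 1998:Sat 1999:Sun 2000:Tue✓ 2001:Wed✓ 2002:Thu 2003:Fri 2004:Sun 2005:Mon✓ 2006:Tue✓ 2007:Wed✓ 2008:Fri 2009:Sat 2010:Sun 2011:Mon✓ 2012:Wed✓
Years with five Wednesdays: 1983, 1984, 1988, 1989, 1990, 1994, 1995, 2000, 2001, 2005, 2006, 2007, 2011, 2012 → 14.

14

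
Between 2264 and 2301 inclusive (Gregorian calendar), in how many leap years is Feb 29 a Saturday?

Leap years in 2264–2301: 9 of them.
Feb 29 weekday advances by 5 (mod 7) from one leap year to the next four years later (or differs when a century non-leap intervenes).
Leap-day weekdays: 2264:Mon 2268:Sat✓ 2272:Thu 2276:Tue 2280:Sun 2284:Fri 2288:Wed 2292:Mon 2296:Sat✓
Saturday: 2268, 2296 → 2.

2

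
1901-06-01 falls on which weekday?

January 1, 1901 is a Tuesday.
June 1 is day 152 of the year, i.e. 151 days after Jan 1.
151 mod 7 = 4, so advance 4 weekdays from Tuesday: Saturday.

Saturday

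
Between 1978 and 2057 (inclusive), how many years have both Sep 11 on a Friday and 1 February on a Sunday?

Check each year's weekday for Sep 11 and 1 February:
  1978: Mon/Wed  1979: Tue/Thu  1980: Thu/Fri  1981: Fri/Sun ✓  1982: Sat/Mon  1983: Sun/Tue  1984: Tue/Wed  1985: Wed/Fri  1986: Thu/Sat  1987: Fri/Sun ✓  1988: Sun/Mon  1989: Mon/Wed  1990: Tue/Thu  1991: Wed/Fri  …(52 more)…  2044: Sun/Mon  2045: Mon/Wed  2046: Tue/Thu  2047: Wed/Fri  2048: Fri/Sat  2049: Sat/Mon  2050: Sun/Tue  2051: Mon/Wed  2052: Wed/Thu  2053: Thu/Sat  2054: Fri/Sun ✓  2055: Sat/Mon  2056: Mon/Tue  2057: Tue/Thu
Both conditions hold in: 1981, 1987, 1998, 2009, 2015, 2026, 2037, 2043, 2054 — 9.

9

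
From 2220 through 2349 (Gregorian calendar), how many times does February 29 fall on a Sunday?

5

Leap years in 2220–2349: 32 of them.
Feb 29 weekday advances by 5 (mod 7) from one leap year to the next four years later (or differs when a century non-leap intervenes).
Leap-day weekdays: 2220:Tue 2224:Sun✓ 2228:Fri 2232:Wed 2236:Mon 2240:Sat 2244:Thu 2248:Tue 2252:Sun✓ 2256:Fri 2260:Wed 2264:Mon 2268:Sat …(6 more)… 2296:Sat 2304:Mon 2308:Sat 2312:Thu 2316:Tue 2320:Sun✓ 2324:Fri 2328:Wed 2332:Mon 2336:Sat 2340:Thu 2344:Tue 2348:Sun✓
Sunday: 2224, 2252, 2280, 2320, 2348 → 5.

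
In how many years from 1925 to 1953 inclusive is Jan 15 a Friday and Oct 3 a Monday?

1

Check each year's weekday for Jan 15 and Oct 3:
  1925: Thu/Sat  1926: Fri/Sun  1927: Sat/Mon  1928: Sun/Wed  1929: Tue/Thu  1930: Wed/Fri  1931: Thu/Sat  1932: Fri/Mon ✓  1933: Sun/Tue  1934: Mon/Wed  1935: Tue/Thu  1936: Wed/Sat  1937: Fri/Sun  1938: Sat/Mon  1939: Sun/Tue  1940: Mon/Thu  1941: Wed/Fri  1942: Thu/Sat  1943: Fri/Sun  1944: Sat/Tue  1945: Mon/Wed  1946: Tue/Thu  1947: Wed/Fri  1948: Thu/Sun  1949: Sat/Mon  1950: Sun/Tue  1951: Mon/Wed  1952: Tue/Fri  1953: Thu/Sat
Both conditions hold in: 1932 — 1.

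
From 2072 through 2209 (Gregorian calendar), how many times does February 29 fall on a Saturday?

4

Leap years in 2072–2209: 33 of them.
Feb 29 weekday advances by 5 (mod 7) from one leap year to the next four years later (or differs when a century non-leap intervenes).
Leap-day weekdays: 2072:Mon 2076:Sat✓ 2080:Thu 2084:Tue 2088:Sun 2092:Fri 2096:Wed 2104:Fri 2108:Wed 2112:Mon 2116:Sat✓ 2120:Thu 2124:Tue …(7 more)… 2156:Sun 2160:Fri 2164:Wed 2168:Mon 2172:Sat✓ 2176:Thu 2180:Tue 2184:Sun 2188:Fri 2192:Wed 2196:Mon 2204:Wed 2208:Mon
Saturday: 2076, 2116, 2144, 2172 → 4.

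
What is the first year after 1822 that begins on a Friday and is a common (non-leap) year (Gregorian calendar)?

Jan 1 advances by 2 weekdays after a leap year and by 1 after a common year.
1822: Jan 1 is Tuesday.
1823: Wednesday
1824: Thursday (leap)
1825: Saturday
1826: Sunday
1827: Monday
1828: Tuesday (leap)
1829: Thursday
1830: Friday
1830 begins on a Friday and is a common year.

1830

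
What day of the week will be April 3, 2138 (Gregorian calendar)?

Thursday

January 1, 2138 is a Wednesday.
April 3 is day 93 of the year, i.e. 92 days after Jan 1.
92 mod 7 = 1, so advance 1 weekday from Wednesday: Thursday.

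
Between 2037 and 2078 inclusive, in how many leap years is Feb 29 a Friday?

Leap years in 2037–2078: 10 of them.
Feb 29 weekday advances by 5 (mod 7) from one leap year to the next four years later (or differs when a century non-leap intervenes).
Leap-day weekdays: 2040:Wed 2044:Mon 2048:Sat 2052:Thu 2056:Tue 2060:Sun 2064:Fri✓ 2068:Wed 2072:Mon 2076:Sat
Friday: 2064 → 1.

1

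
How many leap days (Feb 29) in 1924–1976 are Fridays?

Leap years in 1924–1976: 14 of them.
Feb 29 weekday advances by 5 (mod 7) from one leap year to the next four years later (or differs when a century non-leap intervenes).
Leap-day weekdays: 1924:Fri✓ 1928:Wed 1932:Mon 1936:Sat 1940:Thu 1944:Tue 1948:Sun 1952:Fri✓ 1956:Wed 1960:Mon 1964:Sat 1968:Thu 1972:Tue 1976:Sun
Friday: 1924, 1952 → 2.

2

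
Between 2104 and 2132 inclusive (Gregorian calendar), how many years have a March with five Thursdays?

March has 31 days; it has five Thursdays when Thursday falls among the first (month-length − 28) days — i.e. when March 1 is one of Thursday/Wednesday/Tuesday.
March 1 by year: 2104:Sat 2105:Sun 2106:Mon 2107:Tue✓ 2108:Thu✓ 2109:Fri 2110:Sat 2111:Sun 2112:Tue✓ 2113:Wed✓ 2114:Thu✓ 2115:Fri 2116:Sun 2117:Mon 2118:Tue✓ 2119:Wed✓ 2120:Fri 2121:Sat 2122:Sun 2123:Mon 2124:Wed✓ 2125:Thu✓ 2126:Fri 2127:Sat 2128:Mon 2129:Tue✓ 2130:Wed✓ 2131:Thu✓ 2132:Sat
Years with five Thursdays: 2107, 2108, 2112, 2113, 2114, 2118, 2119, 2124, 2125, 2129, 2130, 2131 → 12.

12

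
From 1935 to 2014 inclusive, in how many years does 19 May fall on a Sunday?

Track 19 May's weekday year by year (advancing +1, or +2 across a Feb 29):
  1935: Sun ✓  1936: Tue (+2)  1937: Wed (+1)  1938: Thu (+1)  1939: Fri (+1)
  1940: Sun (+2) ✓  1941: Mon (+1)  1942: Tue (+1)  1943: Wed (+1)  1944: Fri (+2)
  1945: Sat (+1)  1946: Sun (+1) ✓  1947: Mon (+1)  1948: Wed (+2)  … (52 more years) …
  2001: Sat (+1)  2002: Sun (+1) ✓  2003: Mon (+1)  2004: Wed (+2)  2005: Thu (+1)
  2006: Fri (+1)  2007: Sat (+1)  2008: Mon (+2)  2009: Tue (+1)  2010: Wed (+1)
  2011: Thu (+1)  2012: Sat (+2)  2013: Sun (+1) ✓  2014: Mon (+1)
Sunday years: 1935, 1940, 1946, 1957, 1963, 1968, 1974, 1985, 1991, 1996, 2002, 2013 — 12 in total.

12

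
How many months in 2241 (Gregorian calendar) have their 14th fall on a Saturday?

1

Check the 14th of each month of 2241: Jan 14: Thu, Feb 14: Sun, Mar 14: Sun, Apr 14: Wed, May 14: Fri, Jun 14: Mon, Jul 14: Wed, Aug 14: Sat, Sep 14: Tue, Oct 14: Thu, Nov 14: Sun, Dec 14: Tue.
Saturday occurs in August — 1 month.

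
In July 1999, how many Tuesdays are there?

4

July 1999 has 31 days and begins on Thursday.
The first Tuesday is July 6.
Tuesdays fall on 6, 13, 20, 27 — that's 4.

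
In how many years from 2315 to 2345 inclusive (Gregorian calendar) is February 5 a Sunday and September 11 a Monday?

Check each year's weekday for February 5 and September 11:
  2315: Fri/Sat  2316: Sat/Mon  2317: Mon/Tue  2318: Tue/Wed  2319: Wed/Thu  2320: Thu/Sat  2321: Sat/Sun  2322: Sun/Mon ✓  2323: Mon/Tue  2324: Tue/Thu  2325: Thu/Fri  2326: Fri/Sat  2327: Sat/Sun  2328: Sun/Tue  …(3 more)…  2332: Fri/Sun  2333: Sun/Mon ✓  2334: Mon/Tue  2335: Tue/Wed  2336: Wed/Fri  2337: Fri/Sat  2338: Sat/Sun  2339: Sun/Mon ✓  2340: Mon/Wed  2341: Wed/Thu  2342: Thu/Fri  2343: Fri/Sat  2344: Sat/Mon  2345: Mon/Tue
Both conditions hold in: 2322, 2333, 2339 — 3.

3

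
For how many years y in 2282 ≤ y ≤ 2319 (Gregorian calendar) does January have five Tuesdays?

January has 31 days; it has five Tuesdays when Tuesday falls among the first (month-length − 28) days — i.e. when January 1 is one of Tuesday/Monday/Sunday.
January 1 by year: 2282:Sun✓ 2283:Mon✓ 2284:Tue✓ 2285:Thu 2286:Fri 2287:Sat 2288:Sun✓ 2289:Tue✓ 2290:Wed 2291:Thu 2292:Fri 2293:Sun✓ 2294:Mon✓ 2295:Tue✓ 2296:Wed …(8 more)… 2305:Sun✓ 2306:Mon✓ 2307:Tue✓ 2308:Wed 2309:Fri 2310:Sat 2311:Sun✓ 2312:Mon✓ 2313:Wed 2314:Thu 2315:Fri 2316:Sat 2317:Mon✓ 2318:Tue✓ 2319:Wed
Years with five Tuesdays: 2282, 2283, 2284, 2288, 2289, 2293, 2294, 2295, 2299, 2300, 2301, 2305, 2306, 2307, 2311, 2312, 2317, 2318 → 18.

18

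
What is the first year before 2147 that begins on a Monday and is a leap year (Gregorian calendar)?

Jan 1 advances by 2 weekdays after a leap year and by 1 after a common year.
2147: Jan 1 is Sunday.
2146: Saturday
2145: Friday
2144: Wednesday (leap)
2143: Tuesday
2142: Monday
2141: Sunday
2140: Friday (leap)
2139: Thursday
2138: Wednesday
2137: Tuesday
2136: Sunday (leap)
2135: Saturday
2134: Friday
2133: Thursday
2132: Tuesday (leap)
2131: Monday
2130: Sunday
2129: Saturday
2128: Thursday (leap)
2127: Wednesday
2126: Tuesday
2125: Monday
2124: Saturday (leap)
2123: Friday
2122: Thursday
2121: Wednesday
2120: Monday (leap)
2120 begins on a Monday and is a leap year.

2120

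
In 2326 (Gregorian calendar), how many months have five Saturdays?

4

A month of length L has five Saturdays iff its first Saturday is on day ≤ L−28 (so day 1–3 in a 31-day month, 1–2 in a 30-day month, day 1 in a leap February).
Checking each month of 2326: Jan starts Fri (31d) ✓; Feb starts Mon (28d); Mar starts Mon (31d); Apr starts Thu (30d); May starts Sat (31d) ✓; Jun starts Tue (30d); Jul starts Thu (31d) ✓; Aug starts Sun (31d); Sep starts Wed (30d); Oct starts Fri (31d) ✓; Nov starts Mon (30d); Dec starts Wed (31d).
Five-Saturday months: January, May, July, October → 4.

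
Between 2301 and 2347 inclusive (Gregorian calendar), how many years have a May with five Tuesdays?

19

May has 31 days; it has five Tuesdays when Tuesday falls among the first (month-length − 28) days — i.e. when May 1 is one of Tuesday/Monday/Sunday.
May 1 by year: 2301:Wed 2302:Thu 2303:Fri 2304:Sun✓ 2305:Mon✓ 2306:Tue✓ 2307:Wed 2308:Fri 2309:Sat 2310:Sun✓ 2311:Mon✓ 2312:Wed 2313:Thu 2314:Fri 2315:Sat …(17 more)… 2333:Mon✓ 2334:Tue✓ 2335:Wed 2336:Fri 2337:Sat 2338:Sun✓ 2339:Mon✓ 2340:Wed 2341:Thu 2342:Fri 2343:Sat 2344:Mon✓ 2345:Tue✓ 2346:Wed 2347:Thu
Years with five Tuesdays: 2304, 2305, 2306, 2310, 2311, 2316, 2317, 2321, 2322, 2323, 2327, 2328, 2332, 2333, 2334, 2338, 2339, 2344, 2345 → 19.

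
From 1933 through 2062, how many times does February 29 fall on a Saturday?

Leap years in 1933–2062: 32 of them.
Feb 29 weekday advances by 5 (mod 7) from one leap year to the next four years later (or differs when a century non-leap intervenes).
Leap-day weekdays: 1936:Sat✓ 1940:Thu 1944:Tue 1948:Sun 1952:Fri 1956:Wed 1960:Mon 1964:Sat✓ 1968:Thu 1972:Tue 1976:Sun 1980:Fri 1984:Wed …(6 more)… 2012:Wed 2016:Mon 2020:Sat✓ 2024:Thu 2028:Tue 2032:Sun 2036:Fri 2040:Wed 2044:Mon 2048:Sat✓ 2052:Thu 2056:Tue 2060:Sun
Saturday: 1936, 1964, 1992, 2020, 2048 → 5.

5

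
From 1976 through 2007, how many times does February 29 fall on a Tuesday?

1

Leap years in 1976–2007: 8 of them.
Feb 29 weekday advances by 5 (mod 7) from one leap year to the next four years later (or differs when a century non-leap intervenes).
Leap-day weekdays: 1976:Sun 1980:Fri 1984:Wed 1988:Mon 1992:Sat 1996:Thu 2000:Tue✓ 2004:Sun
Tuesday: 2000 → 1.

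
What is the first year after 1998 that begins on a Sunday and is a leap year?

Jan 1 advances by 2 weekdays after a leap year and by 1 after a common year.
1998: Jan 1 is Thursday.
1999: Friday
2000: Saturday (leap)
2001: Monday
2002: Tuesday
2003: Wednesday
2004: Thursday (leap)
2005: Saturday
2006: Sunday
2007: Monday
2008: Tuesday (leap)
2009: Thursday
2010: Friday
2011: Saturday
2012: Sunday (leap)
2012 begins on a Sunday and is a leap year.

2012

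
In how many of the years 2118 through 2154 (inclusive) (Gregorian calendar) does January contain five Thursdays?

January has 31 days; it has five Thursdays when Thursday falls among the first (month-length − 28) days — i.e. when January 1 is one of Thursday/Wednesday/Tuesday.
January 1 by year: 2118:Sat 2119:Sun 2120:Mon 2121:Wed✓ 2122:Thu✓ 2123:Fri 2124:Sat 2125:Mon 2126:Tue✓ 2127:Wed✓ 2128:Thu✓ 2129:Sat 2130:Sun 2131:Mon 2132:Tue✓ …(7 more)… 2140:Fri 2141:Sun 2142:Mon 2143:Tue✓ 2144:Wed✓ 2145:Fri 2146:Sat 2147:Sun 2148:Mon 2149:Wed✓ 2150:Thu✓ 2151:Fri 2152:Sat 2153:Mon 2154:Tue✓
Years with five Thursdays: 2121, 2122, 2126, 2127, 2128, 2132, 2133, 2137, 2138, 2139, 2143, 2144, 2149, 2150, 2154 → 15.

15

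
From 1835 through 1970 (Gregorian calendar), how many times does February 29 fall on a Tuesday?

Leap years in 1835–1970: 33 of them.
Feb 29 weekday advances by 5 (mod 7) from one leap year to the next four years later (or differs when a century non-leap intervenes).
Leap-day weekdays: 1836:Mon 1840:Sat 1844:Thu 1848:Tue✓ 1852:Sun 1856:Fri 1860:Wed 1864:Mon 1868:Sat 1872:Thu 1876:Tue✓ 1880:Sun 1884:Fri …(7 more)… 1920:Sun 1924:Fri 1928:Wed 1932:Mon 1936:Sat 1940:Thu 1944:Tue✓ 1948:Sun 1952:Fri 1956:Wed 1960:Mon 1964:Sat 1968:Thu
Tuesday: 1848, 1876, 1916, 1944 → 4.

4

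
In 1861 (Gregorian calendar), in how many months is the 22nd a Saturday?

1

Check the 22nd of each month of 1861: Jan 22: Tue, Feb 22: Fri, Mar 22: Fri, Apr 22: Mon, May 22: Wed, Jun 22: Sat, Jul 22: Mon, Aug 22: Thu, Sep 22: Sun, Oct 22: Tue, Nov 22: Fri, Dec 22: Sun.
Saturday occurs in June — 1 month.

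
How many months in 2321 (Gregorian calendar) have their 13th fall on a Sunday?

Check the 13th of each month of 2321: Jan 13: Thu, Feb 13: Sun, Mar 13: Sun, Apr 13: Wed, May 13: Fri, Jun 13: Mon, Jul 13: Wed, Aug 13: Sat, Sep 13: Tue, Oct 13: Thu, Nov 13: Sun, Dec 13: Tue.
Sunday occurs in February, March, November — 3 months.

3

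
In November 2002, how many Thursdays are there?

November 2002 has 30 days and begins on Friday.
The first Thursday is November 7.
Thursdays fall on 7, 14, 21, 28 — that's 4.

4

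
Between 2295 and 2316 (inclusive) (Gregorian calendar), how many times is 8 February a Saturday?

4

Track 8 February's weekday year by year (advancing +1, or +2 across a Feb 29):
  2295: Fri  2296: Sat (+1) ✓  2297: Mon (+2)  2298: Tue (+1)  2299: Wed (+1)
  2300: Thu (+1)  2301: Fri (+1)  2302: Sat (+1) ✓  2303: Sun (+1)  2304: Mon (+1)
  2305: Wed (+2)  2306: Thu (+1)  2307: Fri (+1)  2308: Sat (+1) ✓  2309: Mon (+2)
  2310: Tue (+1)  2311: Wed (+1)  2312: Thu (+1)  2313: Sat (+2) ✓  2314: Sun (+1)
  2315: Mon (+1)  2316: Tue (+1)
Saturday years: 2296, 2302, 2308, 2313 — 4 in total.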